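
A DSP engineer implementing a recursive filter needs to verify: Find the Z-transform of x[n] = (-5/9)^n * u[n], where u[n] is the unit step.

The Z-transform of a^n * u[n] is z/(z-a) for |z| > |a|.
Here a = -5/9, so X(z) = z/(z - (-5/9)) = 9z/(9z + 5)
ROC: |z| > 5/9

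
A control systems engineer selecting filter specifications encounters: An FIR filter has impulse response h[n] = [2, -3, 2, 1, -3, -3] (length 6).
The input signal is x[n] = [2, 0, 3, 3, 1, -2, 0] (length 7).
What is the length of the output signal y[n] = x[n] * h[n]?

For linear convolution, the output length is:
len(y) = len(x) + len(h) - 1 = 7 + 6 - 1 = 12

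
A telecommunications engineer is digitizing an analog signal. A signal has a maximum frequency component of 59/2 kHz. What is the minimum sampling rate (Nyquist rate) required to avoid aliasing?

By the Nyquist-Shannon sampling theorem,
the minimum sampling rate (Nyquist rate) must be at least 2 * f_max.
Nyquist rate = 2 * 59/2 kHz = 59 kHz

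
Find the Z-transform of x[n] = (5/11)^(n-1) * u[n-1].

Time-shifting property: if X(z) = Z{x[n]}, then Z{x[n-d]} = z^(-d) * X(z)
X(z) = z/(z - 5/11) for x[n] = (5/11)^n * u[n]
Z{x[n-1]} = z^(-1) * z/(z - 5/11) = 1/(z - 5/11)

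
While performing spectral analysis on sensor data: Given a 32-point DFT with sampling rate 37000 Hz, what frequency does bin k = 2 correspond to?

The frequency of DFT bin k is: f_k = k * f_s / N
f_2 = 2 * 37000 / 32 = 4625/2 Hz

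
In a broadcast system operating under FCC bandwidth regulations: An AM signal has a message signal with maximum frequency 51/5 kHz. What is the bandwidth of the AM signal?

In AM (double-sideband), the bandwidth is twice the message frequency.
BW = 2 * f_m = 2 * 51/5 kHz = 102/5 kHz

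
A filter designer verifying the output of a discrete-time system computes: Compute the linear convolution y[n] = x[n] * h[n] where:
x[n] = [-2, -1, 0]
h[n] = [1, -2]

y[n] = sum_k x[k]*h[n-k]. Output length = len(x) + len(h) - 1 = 3 + 2 - 1 = 4.
y[0] = -2*1 = -2
y[1] = -1*1 + -2*-2 = 3
y[2] = 0*1 + -1*-2 = 2
y[3] = 0*-2 = 0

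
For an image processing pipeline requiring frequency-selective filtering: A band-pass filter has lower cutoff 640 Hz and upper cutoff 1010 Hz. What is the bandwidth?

Bandwidth = f_high - f_low
= 1010 Hz - 640 Hz = 370 Hz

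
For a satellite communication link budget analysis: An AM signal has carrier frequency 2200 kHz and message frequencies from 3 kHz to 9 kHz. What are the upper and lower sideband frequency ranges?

Upper sideband (USB) = fc + [fm_low, fm_high] = 2200 + [3, 9] = [2203, 2209] kHz
Lower sideband (LSB) = fc - [fm_high, fm_low] = 2200 - [9, 3] = [2191, 2197] kHz
Total occupied spectrum: 2191 kHz to 2209 kHz (plus carrier at 2200 kHz)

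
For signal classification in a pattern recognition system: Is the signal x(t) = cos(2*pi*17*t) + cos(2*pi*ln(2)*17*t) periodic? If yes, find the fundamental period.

f1 = 17 Hz, f2 = 17*ln(2) Hz
Ratio f2/f1 = ln(2), which is irrational.
Since the frequency ratio is irrational, no common period exists.
The signal is not periodic.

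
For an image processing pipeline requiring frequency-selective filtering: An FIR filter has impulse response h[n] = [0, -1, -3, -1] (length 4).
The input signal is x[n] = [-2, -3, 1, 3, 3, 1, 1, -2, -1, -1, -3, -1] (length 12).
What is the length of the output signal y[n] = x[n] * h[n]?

For linear convolution, the output length is:
len(y) = len(x) + len(h) - 1 = 12 + 4 - 1 = 15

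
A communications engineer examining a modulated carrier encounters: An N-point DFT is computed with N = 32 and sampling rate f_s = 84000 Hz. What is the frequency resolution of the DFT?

DFT frequency resolution = f_s / N
= 84000 / 32 = 2625 Hz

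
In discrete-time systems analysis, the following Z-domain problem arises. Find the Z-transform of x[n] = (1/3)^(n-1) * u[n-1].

Time-shifting property: if X(z) = Z{x[n]}, then Z{x[n-d]} = z^(-d) * X(z)
X(z) = z/(z - 1/3) for x[n] = (1/3)^n * u[n]
Z{x[n-1]} = z^(-1) * z/(z - 1/3) = 1/(z - 1/3)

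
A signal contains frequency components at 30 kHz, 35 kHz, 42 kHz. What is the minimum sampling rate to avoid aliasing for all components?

The highest frequency component is f_max = 42 kHz.
Nyquist rate = 2 * f_max = 2 * 42 kHz = 84 kHz.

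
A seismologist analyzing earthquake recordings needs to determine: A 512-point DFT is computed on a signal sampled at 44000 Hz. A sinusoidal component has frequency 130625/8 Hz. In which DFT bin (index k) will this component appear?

DFT frequency resolution = f_s/N = 44000/512 = 1375/16 Hz
Bin index k = f_signal / resolution = 130625/8 / 1375/16 = 190
The signal frequency 130625/8 Hz falls in DFT bin k = 190.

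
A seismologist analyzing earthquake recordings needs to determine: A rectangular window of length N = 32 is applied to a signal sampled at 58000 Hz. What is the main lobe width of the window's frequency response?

For a rectangular window of length N,
the main lobe width in frequency is 2*f_s/N.
= 2*58000/32 = 3625 Hz
This determines the minimum frequency separation for resolving two sinusoids.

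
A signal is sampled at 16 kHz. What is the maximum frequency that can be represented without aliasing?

The maximum frequency that can be represented without aliasing
is the Nyquist frequency: f_max = f_s / 2 = 16 kHz / 2 = 8 kHz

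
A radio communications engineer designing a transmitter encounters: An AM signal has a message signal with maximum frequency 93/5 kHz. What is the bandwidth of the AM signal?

In AM (double-sideband), the bandwidth is twice the message frequency.
BW = 2 * f_m = 2 * 93/5 kHz = 186/5 kHz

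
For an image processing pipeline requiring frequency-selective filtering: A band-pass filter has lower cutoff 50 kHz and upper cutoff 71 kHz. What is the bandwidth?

Bandwidth = f_high - f_low
= 71 kHz - 50 kHz = 21 kHz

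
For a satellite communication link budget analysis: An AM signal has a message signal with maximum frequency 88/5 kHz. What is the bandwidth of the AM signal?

In AM (double-sideband), the bandwidth is twice the message frequency.
BW = 2 * f_m = 2 * 88/5 kHz = 176/5 kHz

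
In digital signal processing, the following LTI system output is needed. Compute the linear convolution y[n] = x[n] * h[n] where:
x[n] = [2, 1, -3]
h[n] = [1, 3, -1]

y[n] = sum_k x[k]*h[n-k]. Output length = len(x) + len(h) - 1 = 3 + 3 - 1 = 5.
y[0] = 2*1 = 2
y[1] = 1*1 + 2*3 = 7
y[2] = -3*1 + 1*3 + 2*-1 = -2
y[3] = -3*3 + 1*-1 = -10
y[4] = -3*-1 = 3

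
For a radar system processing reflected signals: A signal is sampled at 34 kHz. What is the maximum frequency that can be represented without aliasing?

The maximum frequency that can be represented without aliasing
is the Nyquist frequency: f_max = f_s / 2 = 34 kHz / 2 = 17 kHz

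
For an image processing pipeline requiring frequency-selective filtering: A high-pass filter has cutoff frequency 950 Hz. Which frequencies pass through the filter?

A high-pass filter passes all frequencies above the cutoff frequency 950 Hz and attenuates lower frequencies.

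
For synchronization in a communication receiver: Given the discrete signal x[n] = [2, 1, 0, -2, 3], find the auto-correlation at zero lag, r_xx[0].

The auto-correlation at zero lag r_xx[0] equals the signal energy.
r_xx[0] = sum of x[n]^2 = 2^2 + 1^2 + 0^2 + (-2)^2 + 3^2
= 4 + 1 + 0 + 4 + 9 = 18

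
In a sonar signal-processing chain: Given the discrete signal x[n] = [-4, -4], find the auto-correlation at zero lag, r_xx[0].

The auto-correlation at zero lag r_xx[0] equals the signal energy.
r_xx[0] = sum of x[n]^2 = (-4)^2 + (-4)^2
= 16 + 16 = 32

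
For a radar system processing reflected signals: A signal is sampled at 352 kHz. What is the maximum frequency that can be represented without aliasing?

The maximum frequency that can be represented without aliasing
is the Nyquist frequency: f_max = f_s / 2 = 352 kHz / 2 = 176 kHz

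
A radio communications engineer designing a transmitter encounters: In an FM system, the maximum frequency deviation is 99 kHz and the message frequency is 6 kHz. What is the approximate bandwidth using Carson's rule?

Carson's rule: BW = 2*(delta_f + f_m)
= 2*(99 + 6) kHz = 210 kHz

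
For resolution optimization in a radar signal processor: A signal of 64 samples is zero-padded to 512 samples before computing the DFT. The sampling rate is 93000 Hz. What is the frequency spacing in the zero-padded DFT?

Original DFT: N = 64, resolution = f_s/N = 93000/64 = 11625/8 Hz
Zero-padded DFT: N = 512, resolution = f_s/N = 93000/512 = 11625/64 Hz
Zero-padding interpolates the spectrum (finer frequency grid)
but does NOT improve the true spectral resolution (ability to resolve close frequencies).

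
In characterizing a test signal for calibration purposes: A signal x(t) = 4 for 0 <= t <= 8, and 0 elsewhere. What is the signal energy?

Energy = integral of |x(t)|^2 dt over the signal duration
= 4^2 * 8 = 16 * 8 = 128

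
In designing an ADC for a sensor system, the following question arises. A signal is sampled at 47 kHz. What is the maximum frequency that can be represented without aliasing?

The maximum frequency that can be represented without aliasing
is the Nyquist frequency: f_max = f_s / 2 = 47 kHz / 2 = 47/2 kHz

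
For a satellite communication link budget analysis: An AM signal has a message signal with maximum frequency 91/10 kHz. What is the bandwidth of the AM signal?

In AM (double-sideband), the bandwidth is twice the message frequency.
BW = 2 * f_m = 2 * 91/10 kHz = 91/5 kHz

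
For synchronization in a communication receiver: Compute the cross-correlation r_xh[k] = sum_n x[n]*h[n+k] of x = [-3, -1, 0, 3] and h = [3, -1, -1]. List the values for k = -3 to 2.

Both sequences indexed from 0 and zero outside their support.
Lags with overlap: k = -3 to 2.
  r_xh[-3] = x[3]*h[0] = 9
  r_xh[-2] = x[2]*h[0] + x[3]*h[1] = -3
  r_xh[-1] = x[1]*h[0] + x[2]*h[1] + x[3]*h[2] = -6
  r_xh[0] = x[0]*h[0] + x[1]*h[1] + x[2]*h[2] = -8
  r_xh[1] = x[0]*h[1] + x[1]*h[2] = 4
  r_xh[2] = x[0]*h[2] = 3
r_xh = [9, -3, -6, -8, 4, 3] (for k = -3, ..., 2)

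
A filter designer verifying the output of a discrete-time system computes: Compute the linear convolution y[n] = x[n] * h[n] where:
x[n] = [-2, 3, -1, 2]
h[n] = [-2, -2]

y[n] = sum_k x[k]*h[n-k]. Output length = len(x) + len(h) - 1 = 4 + 2 - 1 = 5.
y[0] = -2*-2 = 4
y[1] = 3*-2 + -2*-2 = -2
y[2] = -1*-2 + 3*-2 = -4
y[3] = 2*-2 + -1*-2 = -2
y[4] = 2*-2 = -4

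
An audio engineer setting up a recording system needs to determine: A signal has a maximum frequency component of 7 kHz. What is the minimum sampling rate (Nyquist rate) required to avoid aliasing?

By the Nyquist-Shannon sampling theorem,
the minimum sampling rate (Nyquist rate) must be at least 2 * f_max.
Nyquist rate = 2 * 7 kHz = 14 kHz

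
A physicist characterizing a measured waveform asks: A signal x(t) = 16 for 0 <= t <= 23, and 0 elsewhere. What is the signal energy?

Energy = integral of |x(t)|^2 dt over the signal duration
= 16^2 * 23 = 256 * 23 = 5888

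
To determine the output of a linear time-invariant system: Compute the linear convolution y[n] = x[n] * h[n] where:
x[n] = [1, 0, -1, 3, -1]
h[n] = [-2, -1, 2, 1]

y[n] = sum_k x[k]*h[n-k]. Output length = len(x) + len(h) - 1 = 5 + 4 - 1 = 8.
y[0] = 1*-2 = -2
y[1] = 0*-2 + 1*-1 = -1
y[2] = -1*-2 + 0*-1 + 1*2 = 4
y[3] = 3*-2 + -1*-1 + 0*2 + 1*1 = -4
y[4] = -1*-2 + 3*-1 + -1*2 + 0*1 = -3
y[5] = -1*-1 + 3*2 + -1*1 = 6
y[6] = -1*2 + 3*1 = 1
y[7] = -1*1 = -1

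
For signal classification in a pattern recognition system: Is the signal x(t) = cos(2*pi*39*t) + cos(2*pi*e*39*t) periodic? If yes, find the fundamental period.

f1 = 39 Hz, f2 = 39*e Hz
Ratio f2/f1 = e, which is irrational.
Since the frequency ratio is irrational, no common period exists.
The signal is not periodic.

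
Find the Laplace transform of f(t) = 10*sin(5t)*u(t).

Standard pair: sin(wt)*u(t) <-> w/(s^2+w^2)
With w = 5: L{10*sin(5t)*u(t)} = 50/(s^2+25)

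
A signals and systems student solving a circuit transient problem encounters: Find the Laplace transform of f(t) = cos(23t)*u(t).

Standard pair: cos(wt)*u(t) <-> s/(s^2+w^2)
With w = 23: L{cos(23t)*u(t)} = s/(s^2+529)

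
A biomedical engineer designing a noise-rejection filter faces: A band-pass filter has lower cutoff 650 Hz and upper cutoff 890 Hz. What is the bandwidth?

Bandwidth = f_high - f_low
= 890 Hz - 650 Hz = 240 Hz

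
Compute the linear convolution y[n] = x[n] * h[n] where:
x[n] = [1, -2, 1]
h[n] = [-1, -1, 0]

y[n] = sum_k x[k]*h[n-k]. Output length = len(x) + len(h) - 1 = 3 + 3 - 1 = 5.
y[0] = 1*-1 = -1
y[1] = -2*-1 + 1*-1 = 1
y[2] = 1*-1 + -2*-1 + 1*0 = 1
y[3] = 1*-1 + -2*0 = -1
y[4] = 1*0 = 0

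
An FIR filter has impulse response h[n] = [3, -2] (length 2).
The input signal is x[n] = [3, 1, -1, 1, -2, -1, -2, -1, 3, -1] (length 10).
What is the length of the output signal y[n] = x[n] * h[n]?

For linear convolution, the output length is:
len(y) = len(x) + len(h) - 1 = 10 + 2 - 1 = 11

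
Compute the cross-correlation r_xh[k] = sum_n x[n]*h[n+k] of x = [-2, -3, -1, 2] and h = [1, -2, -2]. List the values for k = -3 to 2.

Both sequences indexed from 0 and zero outside their support.
Lags with overlap: k = -3 to 2.
  r_xh[-3] = x[3]*h[0] = 2
  r_xh[-2] = x[2]*h[0] + x[3]*h[1] = -5
  r_xh[-1] = x[1]*h[0] + x[2]*h[1] + x[3]*h[2] = -5
  r_xh[0] = x[0]*h[0] + x[1]*h[1] + x[2]*h[2] = 6
  r_xh[1] = x[0]*h[1] + x[1]*h[2] = 10
  r_xh[2] = x[0]*h[2] = 4
r_xh = [2, -5, -5, 6, 10, 4] (for k = -3, ..., 2)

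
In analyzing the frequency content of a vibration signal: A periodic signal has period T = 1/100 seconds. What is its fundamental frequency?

The fundamental frequency is the reciprocal of the period.
f = 1/T = 1/(1/100) = 100 Hz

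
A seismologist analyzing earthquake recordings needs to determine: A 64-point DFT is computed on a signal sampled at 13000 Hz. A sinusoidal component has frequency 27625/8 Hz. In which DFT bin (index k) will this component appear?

DFT frequency resolution = f_s/N = 13000/64 = 1625/8 Hz
Bin index k = f_signal / resolution = 27625/8 / 1625/8 = 17
The signal frequency 27625/8 Hz falls in DFT bin k = 17.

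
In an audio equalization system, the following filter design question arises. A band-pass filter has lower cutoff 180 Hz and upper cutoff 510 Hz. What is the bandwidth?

Bandwidth = f_high - f_low
= 510 Hz - 180 Hz = 330 Hz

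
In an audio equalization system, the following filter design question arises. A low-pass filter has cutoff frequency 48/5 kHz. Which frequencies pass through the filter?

A low-pass filter passes all frequencies below the cutoff frequency 48/5 kHz and attenuates higher frequencies.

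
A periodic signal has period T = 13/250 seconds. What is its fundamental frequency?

The fundamental frequency is the reciprocal of the period.
f = 1/T = 1/(13/250) = 250/13 Hz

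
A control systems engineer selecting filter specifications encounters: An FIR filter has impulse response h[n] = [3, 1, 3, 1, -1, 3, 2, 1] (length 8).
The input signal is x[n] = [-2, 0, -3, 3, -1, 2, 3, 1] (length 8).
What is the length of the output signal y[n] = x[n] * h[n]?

For linear convolution, the output length is:
len(y) = len(x) + len(h) - 1 = 8 + 8 - 1 = 15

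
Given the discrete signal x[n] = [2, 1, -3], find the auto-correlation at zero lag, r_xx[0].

The auto-correlation at zero lag r_xx[0] equals the signal energy.
r_xx[0] = sum of x[n]^2 = 2^2 + 1^2 + (-3)^2
= 4 + 1 + 9 = 14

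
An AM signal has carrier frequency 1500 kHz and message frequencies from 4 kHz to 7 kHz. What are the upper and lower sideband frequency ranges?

Upper sideband (USB) = fc + [fm_low, fm_high] = 1500 + [4, 7] = [1504, 1507] kHz
Lower sideband (LSB) = fc - [fm_high, fm_low] = 1500 - [7, 4] = [1493, 1496] kHz
Total occupied spectrum: 1493 kHz to 1507 kHz (plus carrier at 1500 kHz)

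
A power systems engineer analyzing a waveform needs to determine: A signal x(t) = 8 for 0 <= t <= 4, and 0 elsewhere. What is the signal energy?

Energy = integral of |x(t)|^2 dt over the signal duration
= 8^2 * 4 = 64 * 4 = 256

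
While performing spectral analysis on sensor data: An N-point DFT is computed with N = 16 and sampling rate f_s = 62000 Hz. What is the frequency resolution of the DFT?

DFT frequency resolution = f_s / N
= 62000 / 16 = 3875 Hz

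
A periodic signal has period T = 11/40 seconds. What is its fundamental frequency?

The fundamental frequency is the reciprocal of the period.
f = 1/T = 1/(11/40) = 40/11 Hz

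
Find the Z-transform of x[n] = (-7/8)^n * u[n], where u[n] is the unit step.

The Z-transform of a^n * u[n] is z/(z-a) for |z| > |a|.
Here a = -7/8, so X(z) = z/(z - (-7/8)) = 8z/(8z + 7)
ROC: |z| > 7/8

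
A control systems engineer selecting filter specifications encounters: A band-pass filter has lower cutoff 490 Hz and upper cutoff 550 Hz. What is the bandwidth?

Bandwidth = f_high - f_low
= 550 Hz - 490 Hz = 60 Hz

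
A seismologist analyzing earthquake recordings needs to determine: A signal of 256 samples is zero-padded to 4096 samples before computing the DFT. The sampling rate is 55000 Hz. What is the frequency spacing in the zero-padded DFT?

Original DFT: N = 256, resolution = f_s/N = 55000/256 = 6875/32 Hz
Zero-padded DFT: N = 4096, resolution = f_s/N = 55000/4096 = 6875/512 Hz
Zero-padding interpolates the spectrum (finer frequency grid)
but does NOT improve the true spectral resolution (ability to resolve close frequencies).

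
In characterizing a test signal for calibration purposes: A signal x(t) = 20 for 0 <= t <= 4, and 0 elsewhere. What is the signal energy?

Energy = integral of |x(t)|^2 dt over the signal duration
= 20^2 * 4 = 400 * 4 = 1600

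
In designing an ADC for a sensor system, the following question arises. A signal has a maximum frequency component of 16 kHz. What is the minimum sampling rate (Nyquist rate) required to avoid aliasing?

By the Nyquist-Shannon sampling theorem,
the minimum sampling rate (Nyquist rate) must be at least 2 * f_max.
Nyquist rate = 2 * 16 kHz = 32 kHz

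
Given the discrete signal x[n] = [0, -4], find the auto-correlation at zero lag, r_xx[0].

The auto-correlation at zero lag r_xx[0] equals the signal energy.
r_xx[0] = sum of x[n]^2 = 0^2 + (-4)^2
= 0 + 16 = 16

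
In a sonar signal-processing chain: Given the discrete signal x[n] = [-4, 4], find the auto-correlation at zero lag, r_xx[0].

The auto-correlation at zero lag r_xx[0] equals the signal energy.
r_xx[0] = sum of x[n]^2 = (-4)^2 + 4^2
= 16 + 16 = 32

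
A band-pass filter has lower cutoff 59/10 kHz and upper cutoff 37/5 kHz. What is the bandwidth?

Bandwidth = f_high - f_low
= 37/5 kHz - 59/10 kHz = 3/2 kHz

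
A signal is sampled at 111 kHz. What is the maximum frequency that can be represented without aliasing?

The maximum frequency that can be represented without aliasing
is the Nyquist frequency: f_max = f_s / 2 = 111 kHz / 2 = 111/2 kHz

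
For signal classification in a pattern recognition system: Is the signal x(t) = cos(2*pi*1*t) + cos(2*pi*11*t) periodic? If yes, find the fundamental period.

f1 = 1 Hz, f2 = 11 Hz
Period T1 = 1/1, T2 = 1/11
Ratio T1/T2 = 11/1, which is rational.
The signal is periodic with fundamental period T = 1/GCD(1,11) = 1 s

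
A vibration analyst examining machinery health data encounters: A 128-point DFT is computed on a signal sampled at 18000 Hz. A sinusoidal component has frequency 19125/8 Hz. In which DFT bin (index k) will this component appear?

DFT frequency resolution = f_s/N = 18000/128 = 1125/8 Hz
Bin index k = f_signal / resolution = 19125/8 / 1125/8 = 17
The signal frequency 19125/8 Hz falls in DFT bin k = 17.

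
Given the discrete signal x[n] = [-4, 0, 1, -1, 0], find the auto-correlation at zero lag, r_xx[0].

The auto-correlation at zero lag r_xx[0] equals the signal energy.
r_xx[0] = sum of x[n]^2 = (-4)^2 + 0^2 + 1^2 + (-1)^2 + 0^2
= 16 + 0 + 1 + 1 + 0 = 18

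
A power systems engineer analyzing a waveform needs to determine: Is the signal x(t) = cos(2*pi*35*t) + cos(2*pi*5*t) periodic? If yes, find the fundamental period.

f1 = 35 Hz, f2 = 5 Hz
Period T1 = 1/35, T2 = 1/5
Ratio T1/T2 = 5/35, which is rational.
The signal is periodic with fundamental period T = 1/GCD(35,5) = 1/5 s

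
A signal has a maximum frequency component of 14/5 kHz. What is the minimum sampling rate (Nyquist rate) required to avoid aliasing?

By the Nyquist-Shannon sampling theorem,
the minimum sampling rate (Nyquist rate) must be at least 2 * f_max.
Nyquist rate = 2 * 14/5 kHz = 28/5 kHz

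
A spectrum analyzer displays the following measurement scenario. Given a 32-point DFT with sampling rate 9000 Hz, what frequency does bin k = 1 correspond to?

The frequency of DFT bin k is: f_k = k * f_s / N
f_1 = 1 * 9000 / 32 = 1125/4 Hz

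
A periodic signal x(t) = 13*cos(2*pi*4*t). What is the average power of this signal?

Average power of A*cos(wt) is A^2/2.
P = 13^2 / 2 = 169/2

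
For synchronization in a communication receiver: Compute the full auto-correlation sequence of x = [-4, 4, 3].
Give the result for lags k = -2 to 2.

r_xx[k] = sum_m x[m]*x[m+k], indexed from 0, for k = -2 to 2:
  r_xx[-2] = x[2]*x[0] = -12
  r_xx[-1] = x[1]*x[0] + x[2]*x[1] = -4
  r_xx[0] = x[0]*x[0] + x[1]*x[1] + x[2]*x[2] = 41
  r_xx[1] = x[0]*x[1] + x[1]*x[2] = -4
  r_xx[2] = x[0]*x[2] = -12
r_xx = [-12, -4, 41, -4, -12]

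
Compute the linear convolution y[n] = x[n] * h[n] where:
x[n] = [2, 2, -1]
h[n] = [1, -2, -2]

y[n] = sum_k x[k]*h[n-k]. Output length = len(x) + len(h) - 1 = 3 + 3 - 1 = 5.
y[0] = 2*1 = 2
y[1] = 2*1 + 2*-2 = -2
y[2] = -1*1 + 2*-2 + 2*-2 = -9
y[3] = -1*-2 + 2*-2 = -2
y[4] = -1*-2 = 2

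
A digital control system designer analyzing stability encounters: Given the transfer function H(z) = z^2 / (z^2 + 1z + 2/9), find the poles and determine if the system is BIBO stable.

Poles are roots of the denominator: z^2 + 1z + 2/9 = 0.
Quadratic formula: z = [-(1) +/- sqrt((1)^2 - 4*(2/9))] / 2
Discriminant = 1 - 8/9 = 1/9; sqrt = 1/3.
z = (-1 +/- 1/3) / 2 => z = -1/3 or z = -2/3.
|p1| = 2/3, |p2| = 1/3.
For BIBO stability, all poles must lie inside the unit circle (|p| < 1).
System is STABLE since both |p| < 1.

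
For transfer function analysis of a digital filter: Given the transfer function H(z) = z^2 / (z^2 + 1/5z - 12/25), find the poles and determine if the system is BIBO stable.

Poles are roots of the denominator: z^2 + 1/5z - 12/25 = 0.
Quadratic formula: z = [-(1/5) +/- sqrt((1/5)^2 - 4*(-12/25))] / 2
Discriminant = 1/25 + 48/25 = 49/25; sqrt = 7/5.
z = (-1/5 +/- 7/5) / 2 => z = 3/5 or z = -4/5.
|p1| = 3/5, |p2| = 4/5.
For BIBO stability, all poles must lie inside the unit circle (|p| < 1).
System is STABLE since both |p| < 1.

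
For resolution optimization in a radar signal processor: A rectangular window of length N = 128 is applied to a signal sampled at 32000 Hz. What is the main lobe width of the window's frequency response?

For a rectangular window of length N,
the main lobe width in frequency is 2*f_s/N.
= 2*32000/128 = 500 Hz
This determines the minimum frequency separation for resolving two sinusoids.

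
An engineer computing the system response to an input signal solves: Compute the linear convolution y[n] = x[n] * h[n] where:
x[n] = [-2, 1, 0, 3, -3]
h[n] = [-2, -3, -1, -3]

y[n] = sum_k x[k]*h[n-k]. Output length = len(x) + len(h) - 1 = 5 + 4 - 1 = 8.
y[0] = -2*-2 = 4
y[1] = 1*-2 + -2*-3 = 4
y[2] = 0*-2 + 1*-3 + -2*-1 = -1
y[3] = 3*-2 + 0*-3 + 1*-1 + -2*-3 = -1
y[4] = -3*-2 + 3*-3 + 0*-1 + 1*-3 = -6
y[5] = -3*-3 + 3*-1 + 0*-3 = 6
y[6] = -3*-1 + 3*-3 = -6
y[7] = -3*-3 = 9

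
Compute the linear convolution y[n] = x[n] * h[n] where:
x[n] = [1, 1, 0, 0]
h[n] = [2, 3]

y[n] = sum_k x[k]*h[n-k]. Output length = len(x) + len(h) - 1 = 4 + 2 - 1 = 5.
y[0] = 1*2 = 2
y[1] = 1*2 + 1*3 = 5
y[2] = 0*2 + 1*3 = 3
y[3] = 0*2 + 0*3 = 0
y[4] = 0*3 = 0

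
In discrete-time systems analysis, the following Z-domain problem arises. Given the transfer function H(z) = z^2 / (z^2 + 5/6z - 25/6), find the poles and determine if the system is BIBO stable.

Poles are roots of the denominator: z^2 + 5/6z - 25/6 = 0.
Quadratic formula: z = [-(5/6) +/- sqrt((5/6)^2 - 4*(-25/6))] / 2
Discriminant = 25/36 + 50/3 = 625/36; sqrt = 25/6.
z = (-5/6 +/- 25/6) / 2 => z = 5/3 or z = -5/2.
|p1| = 5/2, |p2| = 5/3.
For BIBO stability, all poles must lie inside the unit circle (|p| < 1).
System is UNSTABLE since at least one |p| >= 1.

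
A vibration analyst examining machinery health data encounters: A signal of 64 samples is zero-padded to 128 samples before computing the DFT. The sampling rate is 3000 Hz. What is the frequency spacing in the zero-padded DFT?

Original DFT: N = 64, resolution = f_s/N = 3000/64 = 375/8 Hz
Zero-padded DFT: N = 128, resolution = f_s/N = 3000/128 = 375/16 Hz
Zero-padding interpolates the spectrum (finer frequency grid)
but does NOT improve the true spectral resolution (ability to resolve close frequencies).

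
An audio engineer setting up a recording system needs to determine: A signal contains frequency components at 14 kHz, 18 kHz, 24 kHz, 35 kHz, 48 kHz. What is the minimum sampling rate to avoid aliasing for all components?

The highest frequency component is f_max = 48 kHz.
Nyquist rate = 2 * f_max = 2 * 48 kHz = 96 kHz.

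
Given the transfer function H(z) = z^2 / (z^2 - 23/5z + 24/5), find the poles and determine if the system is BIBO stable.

Poles are roots of the denominator: z^2 - 23/5z + 24/5 = 0.
Quadratic formula: z = [-(-23/5) +/- sqrt((-23/5)^2 - 4*(24/5))] / 2
Discriminant = 529/25 - 96/5 = 49/25; sqrt = 7/5.
z = (23/5 +/- 7/5) / 2 => z = 3 or z = 8/5.
|p1| = 8/5, |p2| = 3.
For BIBO stability, all poles must lie inside the unit circle (|p| < 1).
System is UNSTABLE since at least one |p| >= 1.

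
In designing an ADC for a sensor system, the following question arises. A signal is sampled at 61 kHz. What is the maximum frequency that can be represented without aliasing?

The maximum frequency that can be represented without aliasing
is the Nyquist frequency: f_max = f_s / 2 = 61 kHz / 2 = 61/2 kHz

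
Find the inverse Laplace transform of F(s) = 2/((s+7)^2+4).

Standard pair: w/((s+a)^2+w^2) <-> e^(-at)*sin(wt)*u(t)
With a=7, w=2: f(t) = e^(-7t)*sin(2t)*u(t)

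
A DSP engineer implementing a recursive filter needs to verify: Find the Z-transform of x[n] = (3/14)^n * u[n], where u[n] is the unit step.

The Z-transform of a^n * u[n] is z/(z-a) for |z| > |a|.
Here a = 3/14, so X(z) = z/(z - (3/14)) = 14z/(14z - 3)
ROC: |z| > 3/14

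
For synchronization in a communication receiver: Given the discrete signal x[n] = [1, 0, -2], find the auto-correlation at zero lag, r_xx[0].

The auto-correlation at zero lag r_xx[0] equals the signal energy.
r_xx[0] = sum of x[n]^2 = 1^2 + 0^2 + (-2)^2
= 1 + 0 + 4 = 5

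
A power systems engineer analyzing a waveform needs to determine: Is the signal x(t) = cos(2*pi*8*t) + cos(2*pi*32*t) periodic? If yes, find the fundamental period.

f1 = 8 Hz, f2 = 32 Hz
Period T1 = 1/8, T2 = 1/32
Ratio T1/T2 = 32/8, which is rational.
The signal is periodic with fundamental period T = 1/GCD(8,32) = 1/8 s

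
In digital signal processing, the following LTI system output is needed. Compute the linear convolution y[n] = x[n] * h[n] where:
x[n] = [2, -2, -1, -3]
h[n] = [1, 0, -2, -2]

y[n] = sum_k x[k]*h[n-k]. Output length = len(x) + len(h) - 1 = 4 + 4 - 1 = 7.
y[0] = 2*1 = 2
y[1] = -2*1 + 2*0 = -2
y[2] = -1*1 + -2*0 + 2*-2 = -5
y[3] = -3*1 + -1*0 + -2*-2 + 2*-2 = -3
y[4] = -3*0 + -1*-2 + -2*-2 = 6
y[5] = -3*-2 + -1*-2 = 8
y[6] = -3*-2 = 6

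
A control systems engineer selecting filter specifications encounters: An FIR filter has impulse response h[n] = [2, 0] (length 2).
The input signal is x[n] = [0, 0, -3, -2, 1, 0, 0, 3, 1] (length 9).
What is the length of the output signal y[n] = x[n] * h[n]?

For linear convolution, the output length is:
len(y) = len(x) + len(h) - 1 = 9 + 2 - 1 = 10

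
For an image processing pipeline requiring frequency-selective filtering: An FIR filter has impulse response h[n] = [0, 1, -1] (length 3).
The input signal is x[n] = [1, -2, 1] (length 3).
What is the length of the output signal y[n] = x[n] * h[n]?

For linear convolution, the output length is:
len(y) = len(x) + len(h) - 1 = 3 + 3 - 1 = 5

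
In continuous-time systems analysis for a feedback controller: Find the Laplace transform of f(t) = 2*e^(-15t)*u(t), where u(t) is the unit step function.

Standard Laplace transform pair:
e^(-at)*u(t) <-> 1/(s+a)
With a = 15: L{2*e^(-15t)*u(t)} = 2/(s+15), ROC: Re(s) > -15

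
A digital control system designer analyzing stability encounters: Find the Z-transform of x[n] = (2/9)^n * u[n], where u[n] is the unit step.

The Z-transform of a^n * u[n] is z/(z-a) for |z| > |a|.
Here a = 2/9, so X(z) = z/(z - (2/9)) = 9z/(9z - 2)
ROC: |z| > 2/9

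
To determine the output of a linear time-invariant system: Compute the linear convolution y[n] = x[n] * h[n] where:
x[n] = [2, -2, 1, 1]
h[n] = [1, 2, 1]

y[n] = sum_k x[k]*h[n-k]. Output length = len(x) + len(h) - 1 = 4 + 3 - 1 = 6.
y[0] = 2*1 = 2
y[1] = -2*1 + 2*2 = 2
y[2] = 1*1 + -2*2 + 2*1 = -1
y[3] = 1*1 + 1*2 + -2*1 = 1
y[4] = 1*2 + 1*1 = 3
y[5] = 1*1 = 1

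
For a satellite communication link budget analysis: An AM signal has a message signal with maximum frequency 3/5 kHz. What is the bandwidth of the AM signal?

In AM (double-sideband), the bandwidth is twice the message frequency.
BW = 2 * f_m = 2 * 3/5 kHz = 6/5 kHz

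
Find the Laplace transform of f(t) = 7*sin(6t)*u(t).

Standard pair: sin(wt)*u(t) <-> w/(s^2+w^2)
With w = 6: L{7*sin(6t)*u(t)} = 42/(s^2+36)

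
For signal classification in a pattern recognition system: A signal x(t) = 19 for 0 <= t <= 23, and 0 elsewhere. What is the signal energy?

Energy = integral of |x(t)|^2 dt over the signal duration
= 19^2 * 23 = 361 * 23 = 8303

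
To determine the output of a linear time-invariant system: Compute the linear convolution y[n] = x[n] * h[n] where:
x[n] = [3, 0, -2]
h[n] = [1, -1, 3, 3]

y[n] = sum_k x[k]*h[n-k]. Output length = len(x) + len(h) - 1 = 3 + 4 - 1 = 6.
y[0] = 3*1 = 3
y[1] = 0*1 + 3*-1 = -3
y[2] = -2*1 + 0*-1 + 3*3 = 7
y[3] = -2*-1 + 0*3 + 3*3 = 11
y[4] = -2*3 + 0*3 = -6
y[5] = -2*3 = -6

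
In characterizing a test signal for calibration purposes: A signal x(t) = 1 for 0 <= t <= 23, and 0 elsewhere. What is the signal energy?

Energy = integral of |x(t)|^2 dt over the signal duration
= 1^2 * 23 = 1 * 23 = 23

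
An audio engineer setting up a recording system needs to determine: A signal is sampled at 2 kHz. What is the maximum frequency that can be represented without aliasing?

The maximum frequency that can be represented without aliasing
is the Nyquist frequency: f_max = f_s / 2 = 2 kHz / 2 = 1 kHz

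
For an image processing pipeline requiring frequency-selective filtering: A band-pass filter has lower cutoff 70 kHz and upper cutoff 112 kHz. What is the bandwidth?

Bandwidth = f_high - f_low
= 112 kHz - 70 kHz = 42 kHz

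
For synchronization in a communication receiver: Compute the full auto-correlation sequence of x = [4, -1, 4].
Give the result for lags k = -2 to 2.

r_xx[k] = sum_m x[m]*x[m+k], indexed from 0, for k = -2 to 2:
  r_xx[-2] = x[2]*x[0] = 16
  r_xx[-1] = x[1]*x[0] + x[2]*x[1] = -8
  r_xx[0] = x[0]*x[0] + x[1]*x[1] + x[2]*x[2] = 33
  r_xx[1] = x[0]*x[1] + x[1]*x[2] = -8
  r_xx[2] = x[0]*x[2] = 16
r_xx = [16, -8, 33, -8, 16]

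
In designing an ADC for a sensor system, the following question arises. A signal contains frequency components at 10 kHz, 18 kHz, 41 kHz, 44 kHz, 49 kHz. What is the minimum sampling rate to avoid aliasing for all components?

The highest frequency component is f_max = 49 kHz.
Nyquist rate = 2 * f_max = 2 * 49 kHz = 98 kHz.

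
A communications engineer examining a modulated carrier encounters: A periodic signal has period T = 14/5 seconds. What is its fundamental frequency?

The fundamental frequency is the reciprocal of the period.
f = 1/T = 1/(14/5) = 5/14 Hz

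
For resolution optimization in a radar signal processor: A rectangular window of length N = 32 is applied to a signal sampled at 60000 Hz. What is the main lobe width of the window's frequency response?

For a rectangular window of length N,
the main lobe width in frequency is 2*f_s/N.
= 2*60000/32 = 3750 Hz
This determines the minimum frequency separation for resolving two sinusoids.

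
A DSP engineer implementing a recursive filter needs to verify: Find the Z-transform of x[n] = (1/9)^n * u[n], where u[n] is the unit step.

The Z-transform of a^n * u[n] is z/(z-a) for |z| > |a|.
Here a = 1/9, so X(z) = z/(z - (1/9)) = 9z/(9z - 1)
ROC: |z| > 1/9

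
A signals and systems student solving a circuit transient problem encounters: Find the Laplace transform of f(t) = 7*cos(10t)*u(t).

Standard pair: cos(wt)*u(t) <-> s/(s^2+w^2)
With w = 10: L{7*cos(10t)*u(t)} = 7s/(s^2+100)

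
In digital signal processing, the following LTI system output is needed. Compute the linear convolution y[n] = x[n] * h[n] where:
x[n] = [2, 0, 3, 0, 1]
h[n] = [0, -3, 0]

y[n] = sum_k x[k]*h[n-k]. Output length = len(x) + len(h) - 1 = 5 + 3 - 1 = 7.
y[0] = 2*0 = 0
y[1] = 0*0 + 2*-3 = -6
y[2] = 3*0 + 0*-3 + 2*0 = 0
y[3] = 0*0 + 3*-3 + 0*0 = -9
y[4] = 1*0 + 0*-3 + 3*0 = 0
y[5] = 1*-3 + 0*0 = -3
y[6] = 1*0 = 0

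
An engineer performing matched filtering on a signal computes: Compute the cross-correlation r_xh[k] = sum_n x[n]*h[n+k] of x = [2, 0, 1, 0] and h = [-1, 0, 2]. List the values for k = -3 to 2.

Both sequences indexed from 0 and zero outside their support.
Lags with overlap: k = -3 to 2.
  r_xh[-3] = x[3]*h[0] = 0
  r_xh[-2] = x[2]*h[0] + x[3]*h[1] = -1
  r_xh[-1] = x[1]*h[0] + x[2]*h[1] + x[3]*h[2] = 0
  r_xh[0] = x[0]*h[0] + x[1]*h[1] + x[2]*h[2] = 0
  r_xh[1] = x[0]*h[1] + x[1]*h[2] = 0
  r_xh[2] = x[0]*h[2] = 4
r_xh = [0, -1, 0, 0, 0, 4] (for k = -3, ..., 2)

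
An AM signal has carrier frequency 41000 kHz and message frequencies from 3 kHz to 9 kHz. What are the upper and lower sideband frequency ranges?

Upper sideband (USB) = fc + [fm_low, fm_high] = 41000 + [3, 9] = [41003, 41009] kHz
Lower sideband (LSB) = fc - [fm_high, fm_low] = 41000 - [9, 3] = [40991, 40997] kHz
Total occupied spectrum: 40991 kHz to 41009 kHz (plus carrier at 41000 kHz)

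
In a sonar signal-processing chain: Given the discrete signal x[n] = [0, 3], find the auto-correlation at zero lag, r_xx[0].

The auto-correlation at zero lag r_xx[0] equals the signal energy.
r_xx[0] = sum of x[n]^2 = 0^2 + 3^2
= 0 + 9 = 9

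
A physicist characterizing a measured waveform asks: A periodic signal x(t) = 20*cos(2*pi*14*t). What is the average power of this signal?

Average power of A*cos(wt) is A^2/2.
P = 20^2 / 2 = 400/2 = 200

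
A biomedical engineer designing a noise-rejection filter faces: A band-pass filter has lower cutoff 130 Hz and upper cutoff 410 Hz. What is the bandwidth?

Bandwidth = f_high - f_low
= 410 Hz - 130 Hz = 280 Hz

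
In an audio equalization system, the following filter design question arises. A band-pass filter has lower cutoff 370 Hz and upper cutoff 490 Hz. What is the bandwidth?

Bandwidth = f_high - f_low
= 490 Hz - 370 Hz = 120 Hz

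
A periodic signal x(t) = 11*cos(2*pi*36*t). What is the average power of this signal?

Average power of A*cos(wt) is A^2/2.
P = 11^2 / 2 = 121/2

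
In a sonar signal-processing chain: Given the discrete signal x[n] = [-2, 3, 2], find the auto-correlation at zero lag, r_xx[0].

The auto-correlation at zero lag r_xx[0] equals the signal energy.
r_xx[0] = sum of x[n]^2 = (-2)^2 + 3^2 + 2^2
= 4 + 9 + 4 = 17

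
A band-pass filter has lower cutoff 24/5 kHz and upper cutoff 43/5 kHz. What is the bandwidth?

Bandwidth = f_high - f_low
= 43/5 kHz - 24/5 kHz = 19/5 kHz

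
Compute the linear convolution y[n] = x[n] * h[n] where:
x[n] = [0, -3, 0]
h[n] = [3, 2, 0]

y[n] = sum_k x[k]*h[n-k]. Output length = len(x) + len(h) - 1 = 3 + 3 - 1 = 5.
y[0] = 0*3 = 0
y[1] = -3*3 + 0*2 = -9
y[2] = 0*3 + -3*2 + 0*0 = -6
y[3] = 0*2 + -3*0 = 0
y[4] = 0*0 = 0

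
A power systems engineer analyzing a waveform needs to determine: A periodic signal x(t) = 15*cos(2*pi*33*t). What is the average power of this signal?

Average power of A*cos(wt) is A^2/2.
P = 15^2 / 2 = 225/2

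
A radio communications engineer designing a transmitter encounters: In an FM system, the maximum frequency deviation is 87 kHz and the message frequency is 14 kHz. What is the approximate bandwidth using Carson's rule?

Carson's rule: BW = 2*(delta_f + f_m)
= 2*(87 + 14) kHz = 202 kHz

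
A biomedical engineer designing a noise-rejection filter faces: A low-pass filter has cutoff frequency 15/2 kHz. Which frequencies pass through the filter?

A low-pass filter passes all frequencies below the cutoff frequency 15/2 kHz and attenuates higher frequencies.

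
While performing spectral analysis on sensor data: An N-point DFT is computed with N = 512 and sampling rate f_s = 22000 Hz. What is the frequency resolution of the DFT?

DFT frequency resolution = f_s / N
= 22000 / 512 = 1375/32 Hz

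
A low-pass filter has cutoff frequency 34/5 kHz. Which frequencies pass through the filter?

A low-pass filter passes all frequencies below the cutoff frequency 34/5 kHz and attenuates higher frequencies.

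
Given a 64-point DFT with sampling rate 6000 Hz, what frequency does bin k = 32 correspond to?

The frequency of DFT bin k is: f_k = k * f_s / N
f_32 = 32 * 6000 / 64 = 3000 Hz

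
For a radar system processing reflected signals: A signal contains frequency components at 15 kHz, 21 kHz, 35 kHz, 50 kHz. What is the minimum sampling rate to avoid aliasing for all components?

The highest frequency component is f_max = 50 kHz.
Nyquist rate = 2 * f_max = 2 * 50 kHz = 100 kHz.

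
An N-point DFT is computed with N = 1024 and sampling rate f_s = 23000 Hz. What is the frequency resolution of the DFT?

DFT frequency resolution = f_s / N
= 23000 / 1024 = 2875/128 Hz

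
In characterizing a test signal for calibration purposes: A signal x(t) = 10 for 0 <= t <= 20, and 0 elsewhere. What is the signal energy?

Energy = integral of |x(t)|^2 dt over the signal duration
= 10^2 * 20 = 100 * 20 = 2000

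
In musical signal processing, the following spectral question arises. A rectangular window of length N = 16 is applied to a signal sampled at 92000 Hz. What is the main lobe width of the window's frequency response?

For a rectangular window of length N,
the main lobe width in frequency is 2*f_s/N.
= 2*92000/16 = 11500 Hz
This determines the minimum frequency separation for resolving two sinusoids.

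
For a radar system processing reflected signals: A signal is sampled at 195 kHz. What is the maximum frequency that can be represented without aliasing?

The maximum frequency that can be represented without aliasing
is the Nyquist frequency: f_max = f_s / 2 = 195 kHz / 2 = 195/2 kHz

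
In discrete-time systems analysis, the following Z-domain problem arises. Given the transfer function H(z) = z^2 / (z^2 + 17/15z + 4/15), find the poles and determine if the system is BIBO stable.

Poles are roots of the denominator: z^2 + 17/15z + 4/15 = 0.
Quadratic formula: z = [-(17/15) +/- sqrt((17/15)^2 - 4*(4/15))] / 2
Discriminant = 289/225 - 16/15 = 49/225; sqrt = 7/15.
z = (-17/15 +/- 7/15) / 2 => z = -1/3 or z = -4/5.
|p1| = 1/3, |p2| = 4/5.
For BIBO stability, all poles must lie inside the unit circle (|p| < 1).
System is STABLE since both |p| < 1.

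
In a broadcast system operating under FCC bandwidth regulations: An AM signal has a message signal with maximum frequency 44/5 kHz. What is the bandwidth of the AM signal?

In AM (double-sideband), the bandwidth is twice the message frequency.
BW = 2 * f_m = 2 * 44/5 kHz = 88/5 kHz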